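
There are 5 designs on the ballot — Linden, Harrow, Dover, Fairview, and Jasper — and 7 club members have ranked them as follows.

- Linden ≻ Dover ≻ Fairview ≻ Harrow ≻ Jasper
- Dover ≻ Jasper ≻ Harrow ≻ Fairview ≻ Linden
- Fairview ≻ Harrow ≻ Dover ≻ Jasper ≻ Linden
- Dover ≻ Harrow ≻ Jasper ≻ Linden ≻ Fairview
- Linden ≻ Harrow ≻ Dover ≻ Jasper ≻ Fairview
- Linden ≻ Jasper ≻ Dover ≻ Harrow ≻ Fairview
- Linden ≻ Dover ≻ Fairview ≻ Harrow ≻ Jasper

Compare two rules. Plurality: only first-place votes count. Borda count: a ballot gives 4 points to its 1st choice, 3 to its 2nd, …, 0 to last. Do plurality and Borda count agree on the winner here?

Plurality first-place counts: Linden 4, Harrow 0, Dover 2, Fairview 1, Jasper 0 → Linden.
Borda totals: Linden 17, Harrow 14, Dover 20, Fairview 9, Jasper 10 → Dover.
The two rules disagree: plurality picks Linden, Borda picks Dover.

No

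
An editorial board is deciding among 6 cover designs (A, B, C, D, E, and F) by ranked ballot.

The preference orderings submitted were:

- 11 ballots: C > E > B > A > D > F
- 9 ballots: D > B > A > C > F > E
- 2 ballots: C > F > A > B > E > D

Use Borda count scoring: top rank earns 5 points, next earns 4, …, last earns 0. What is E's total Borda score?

Borda scores:
  A: 11·2 + 9·3 + 2·3 = 55
  B: 11·3 + 9·4 + 2·2 = 73
  C: 11·5 + 9·2 + 2·5 = 83
  D: 11·1 + 9·5 + 2·0 = 56
  E: 11·4 + 9·0 + 2·1 = 46
  F: 11·0 + 9·1 + 2·4 = 17

46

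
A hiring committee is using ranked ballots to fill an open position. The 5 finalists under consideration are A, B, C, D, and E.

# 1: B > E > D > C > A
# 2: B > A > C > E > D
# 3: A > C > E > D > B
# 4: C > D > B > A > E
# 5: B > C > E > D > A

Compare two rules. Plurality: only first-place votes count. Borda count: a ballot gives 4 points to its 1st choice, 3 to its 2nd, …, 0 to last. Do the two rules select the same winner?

Yes

Plurality first-place counts: A 1, B 3, C 1, D 0, E 0 → B.
Borda totals: A 8, B 14, C 13, D 7, E 8 → B.
The two rules agree on B.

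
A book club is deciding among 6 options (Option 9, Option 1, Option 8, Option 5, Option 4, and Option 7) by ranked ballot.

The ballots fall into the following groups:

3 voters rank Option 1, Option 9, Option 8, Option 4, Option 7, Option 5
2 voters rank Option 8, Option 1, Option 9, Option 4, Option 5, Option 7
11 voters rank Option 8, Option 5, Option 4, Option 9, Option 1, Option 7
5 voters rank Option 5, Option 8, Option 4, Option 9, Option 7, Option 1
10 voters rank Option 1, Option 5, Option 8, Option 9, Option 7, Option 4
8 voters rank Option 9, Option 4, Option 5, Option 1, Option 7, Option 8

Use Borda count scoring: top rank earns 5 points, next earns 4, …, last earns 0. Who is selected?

Option 5

Borda scores:
  Option 9: 3·4 + 2·3 + 11·2 + 5·2 + 10·2 + 8·5 = 110
  Option 1: 3·5 + 2·4 + 11·1 + 5·0 + 10·5 + 8·2 = 100
  Option 8: 3·3 + 2·5 + 11·5 + 5·4 + 10·3 + 8·0 = 124
  Option 5: 3·0 + 2·1 + 11·4 + 5·5 + 10·4 + 8·3 = 135
  Option 4: 3·2 + 2·2 + 11·3 + 5·3 + 10·0 + 8·4 = 90
  Option 7: 3·1 + 2·0 + 11·0 + 5·1 + 10·1 + 8·1 = 26
Option 5 has the highest total.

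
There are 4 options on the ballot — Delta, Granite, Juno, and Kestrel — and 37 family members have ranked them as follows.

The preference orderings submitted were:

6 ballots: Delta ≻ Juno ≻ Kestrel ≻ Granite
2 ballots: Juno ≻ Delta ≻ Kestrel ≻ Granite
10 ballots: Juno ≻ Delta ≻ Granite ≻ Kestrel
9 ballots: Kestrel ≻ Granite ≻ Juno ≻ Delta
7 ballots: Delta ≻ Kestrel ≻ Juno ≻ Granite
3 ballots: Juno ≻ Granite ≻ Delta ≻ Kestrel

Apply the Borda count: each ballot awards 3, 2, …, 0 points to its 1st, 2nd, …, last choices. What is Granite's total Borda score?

Borda scores:
  Delta: 6·3 + 2·2 + 10·2 + 9·0 + 7·3 + 3·1 = 66
  Granite: 6·0 + 2·0 + 10·1 + 9·2 + 7·0 + 3·2 = 34
  Juno: 6·2 + 2·3 + 10·3 + 9·1 + 7·1 + 3·3 = 73
  Kestrel: 6·1 + 2·1 + 10·0 + 9·3 + 7·2 + 3·0 = 49

34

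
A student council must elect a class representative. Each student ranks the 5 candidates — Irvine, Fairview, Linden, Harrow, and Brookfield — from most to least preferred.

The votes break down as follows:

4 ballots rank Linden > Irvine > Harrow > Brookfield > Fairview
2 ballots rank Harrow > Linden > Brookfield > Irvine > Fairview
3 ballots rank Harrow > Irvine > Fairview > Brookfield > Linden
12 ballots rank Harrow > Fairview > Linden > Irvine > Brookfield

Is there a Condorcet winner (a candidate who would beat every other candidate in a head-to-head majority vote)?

Yes

Head-to-head results (21 voters total):
Irvine vs Fairview: Fairview wins 12–9.
Irvine vs Linden: Linden wins 18–3.
Irvine vs Harrow: Harrow wins 17–4.
Irvine vs Brookfield: Irvine wins 19–2.
Fairview vs Linden: Fairview wins 15–6.
Fairview vs Harrow: Harrow wins 21–0.
Fairview vs Brookfield: Fairview wins 15–6.
Linden vs Harrow: Harrow wins 17–4.
Linden vs Brookfield: Linden wins 18–3.
Harrow vs Brookfield: Harrow wins 21–0.
Harrow beats each rival — Irvine (17–4), Fairview (21–0), Linden (17–4), Brookfield (21–0) — so Harrow is the Condorcet winner.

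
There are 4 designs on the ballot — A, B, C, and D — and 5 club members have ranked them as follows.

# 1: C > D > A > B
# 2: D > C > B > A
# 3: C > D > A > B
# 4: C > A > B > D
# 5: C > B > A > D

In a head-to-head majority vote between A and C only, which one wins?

Ballots ranking A above C: 0.
Ballots ranking C above A: 5.
C wins the head-to-head, 5–0.

C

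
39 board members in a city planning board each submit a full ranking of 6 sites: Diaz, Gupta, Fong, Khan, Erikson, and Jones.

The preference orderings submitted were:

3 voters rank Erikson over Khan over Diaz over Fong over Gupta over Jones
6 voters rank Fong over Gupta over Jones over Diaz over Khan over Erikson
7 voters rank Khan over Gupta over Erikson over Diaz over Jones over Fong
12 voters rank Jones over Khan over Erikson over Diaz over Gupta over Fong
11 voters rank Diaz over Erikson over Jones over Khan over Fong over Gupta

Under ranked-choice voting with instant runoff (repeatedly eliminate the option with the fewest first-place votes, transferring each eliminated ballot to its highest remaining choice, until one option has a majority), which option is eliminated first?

Gupta

Round 1: Jones 12, Diaz 11, Khan 7, Fong 6, Erikson 3, Gupta 0. Gupta has the fewest and is eliminated.
Round 2: Jones 12, Diaz 11, Khan 7, Fong 6, Erikson 3. Erikson has the fewest and is eliminated.
Round 3: Jones 12, Diaz 11, Khan 10, Fong 6. Fong has the fewest and is eliminated.
Round 4: Jones 18, Diaz 11, Khan 10. Khan has the fewest and is eliminated.
Round 5: Diaz 21, Jones 18. Diaz has a majority.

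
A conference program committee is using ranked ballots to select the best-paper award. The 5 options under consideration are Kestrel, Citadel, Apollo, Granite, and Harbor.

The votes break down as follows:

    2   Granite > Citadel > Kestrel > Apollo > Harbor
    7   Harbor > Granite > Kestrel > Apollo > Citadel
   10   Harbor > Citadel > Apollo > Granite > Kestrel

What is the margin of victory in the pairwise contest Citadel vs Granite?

1

Ballots ranking Citadel above Granite: 10.
Ballots ranking Granite above Citadel: 2+7 = 9.
Citadel wins 10–9, a margin of 1.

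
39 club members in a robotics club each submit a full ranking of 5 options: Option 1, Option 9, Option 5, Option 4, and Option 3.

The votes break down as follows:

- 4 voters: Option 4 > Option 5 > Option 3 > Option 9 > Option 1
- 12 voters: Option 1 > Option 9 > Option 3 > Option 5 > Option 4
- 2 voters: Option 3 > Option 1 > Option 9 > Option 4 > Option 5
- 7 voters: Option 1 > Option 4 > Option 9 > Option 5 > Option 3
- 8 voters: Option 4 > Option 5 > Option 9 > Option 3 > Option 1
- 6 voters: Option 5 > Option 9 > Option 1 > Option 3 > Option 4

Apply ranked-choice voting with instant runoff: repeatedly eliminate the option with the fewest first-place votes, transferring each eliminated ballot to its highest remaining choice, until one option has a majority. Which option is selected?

Round 1: Option 1 19, Option 4 12, Option 5 6, Option 3 2, Option 9 0. Option 9 has the fewest and is eliminated.
Round 2: Option 1 19, Option 4 12, Option 5 6, Option 3 2. Option 3 has the fewest and is eliminated.
Round 3: Option 1 21, Option 4 12, Option 5 6. Option 1 has a majority.

Option 1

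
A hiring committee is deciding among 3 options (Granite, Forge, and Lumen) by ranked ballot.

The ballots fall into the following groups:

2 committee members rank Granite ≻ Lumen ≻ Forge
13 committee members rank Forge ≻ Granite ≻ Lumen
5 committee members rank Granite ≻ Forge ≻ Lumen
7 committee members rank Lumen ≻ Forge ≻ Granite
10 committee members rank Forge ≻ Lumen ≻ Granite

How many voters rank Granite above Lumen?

Ballots ranking Granite above Lumen: 2+13+5 = 20.
Ballots ranking Lumen above Granite: 7+10 = 17.
So 20 of 37 voters prefer Granite to Lumen.

20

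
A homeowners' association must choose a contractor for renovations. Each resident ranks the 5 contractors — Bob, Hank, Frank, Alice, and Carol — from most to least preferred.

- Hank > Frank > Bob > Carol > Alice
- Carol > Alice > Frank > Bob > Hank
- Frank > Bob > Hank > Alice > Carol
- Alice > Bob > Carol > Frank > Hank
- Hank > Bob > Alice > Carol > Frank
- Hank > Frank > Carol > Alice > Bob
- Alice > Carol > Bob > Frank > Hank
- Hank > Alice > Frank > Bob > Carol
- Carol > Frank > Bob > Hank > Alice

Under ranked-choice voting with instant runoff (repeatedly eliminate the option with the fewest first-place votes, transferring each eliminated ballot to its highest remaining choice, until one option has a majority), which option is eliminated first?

Round 1: Hank 4, Alice 2, Carol 2, Frank 1, Bob 0. Bob has the fewest and is eliminated.
Round 2: Hank 4, Alice 2, Carol 2, Frank 1. Frank has the fewest and is eliminated.
Round 3: Hank 5, Alice 2, Carol 2. Hank has a majority.

Bob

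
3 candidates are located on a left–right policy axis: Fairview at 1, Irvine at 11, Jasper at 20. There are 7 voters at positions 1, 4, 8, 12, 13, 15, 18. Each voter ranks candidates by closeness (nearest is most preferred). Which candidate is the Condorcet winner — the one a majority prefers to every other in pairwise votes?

Irvine

With single-peaked preferences on a line, the Condorcet winner is the candidate closest to the median voter.
The median voter (position 12) is closest to Irvine at 11.
Check: Irvine vs Fairview — voters closer to Irvine: 5 of 7.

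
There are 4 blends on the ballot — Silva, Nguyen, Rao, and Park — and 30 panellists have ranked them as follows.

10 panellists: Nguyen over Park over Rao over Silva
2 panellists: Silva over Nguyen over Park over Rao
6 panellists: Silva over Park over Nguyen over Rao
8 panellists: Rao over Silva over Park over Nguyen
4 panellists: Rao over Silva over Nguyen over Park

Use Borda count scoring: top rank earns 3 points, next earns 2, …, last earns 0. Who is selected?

Silva

Borda scores:
  Silva: 10·0 + 2·3 + 6·3 + 8·2 + 4·2 = 48
  Nguyen: 10·3 + 2·2 + 6·1 + 8·0 + 4·1 = 44
  Rao: 10·1 + 2·0 + 6·0 + 8·3 + 4·3 = 46
  Park: 10·2 + 2·1 + 6·2 + 8·1 + 4·0 = 42
Silva has the highest total.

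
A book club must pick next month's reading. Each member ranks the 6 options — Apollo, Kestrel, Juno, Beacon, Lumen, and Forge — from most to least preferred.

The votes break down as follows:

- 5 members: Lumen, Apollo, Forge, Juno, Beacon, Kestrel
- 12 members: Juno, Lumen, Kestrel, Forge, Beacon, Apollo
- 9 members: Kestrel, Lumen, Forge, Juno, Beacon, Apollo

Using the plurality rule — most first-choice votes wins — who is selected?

Juno

First-place vote totals:
  Apollo: 0
  Kestrel: 9
  Juno: 12
  Beacon: 0
  Lumen: 5
  Forge: 0
Juno has the most first-place votes.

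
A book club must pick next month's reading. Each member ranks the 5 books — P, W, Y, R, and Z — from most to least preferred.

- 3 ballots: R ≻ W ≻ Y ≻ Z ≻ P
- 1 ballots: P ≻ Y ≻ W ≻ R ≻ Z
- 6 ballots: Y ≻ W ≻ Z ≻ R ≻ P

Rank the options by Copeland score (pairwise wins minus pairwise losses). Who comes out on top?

Pairwise results:
  P vs W: W wins 9–1.
  P vs Y: Y wins 9–1.
  P vs R: R wins 9–1.
  P vs Z: Z wins 9–1.
  W vs Y: Y wins 7–3.
  W vs R: W wins 7–3.
  W vs Z: W wins 10–0.
  Y vs R: Y wins 7–3.
  Y vs Z: Y wins 10–0.
  R vs Z: Z wins 6–4.
Copeland scores (wins − losses):
  P: 0 − 4 = -4
  W: 3 − 1 = 2
  Y: 4 − 0 = 4
  R: 1 − 3 = -2
  Z: 2 − 2 = 0
Y has the best Copeland score.

Y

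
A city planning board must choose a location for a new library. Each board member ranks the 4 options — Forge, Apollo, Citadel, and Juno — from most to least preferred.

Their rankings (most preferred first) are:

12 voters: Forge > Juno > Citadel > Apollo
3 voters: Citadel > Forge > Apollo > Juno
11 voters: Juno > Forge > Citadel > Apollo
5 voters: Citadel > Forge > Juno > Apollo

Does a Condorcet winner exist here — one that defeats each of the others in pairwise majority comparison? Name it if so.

Head-to-head results (31 voters total):
Forge vs Apollo: Forge wins 31–0.
Forge vs Citadel: Forge wins 23–8.
Forge vs Juno: Forge wins 20–11.
Apollo vs Citadel: Citadel wins 31–0.
Apollo vs Juno: Juno wins 28–3.
Citadel vs Juno: Juno wins 23–8.
Forge beats each rival — Apollo (31–0), Citadel (23–8), Juno (20–11) — so Forge is the Condorcet winner.

Forge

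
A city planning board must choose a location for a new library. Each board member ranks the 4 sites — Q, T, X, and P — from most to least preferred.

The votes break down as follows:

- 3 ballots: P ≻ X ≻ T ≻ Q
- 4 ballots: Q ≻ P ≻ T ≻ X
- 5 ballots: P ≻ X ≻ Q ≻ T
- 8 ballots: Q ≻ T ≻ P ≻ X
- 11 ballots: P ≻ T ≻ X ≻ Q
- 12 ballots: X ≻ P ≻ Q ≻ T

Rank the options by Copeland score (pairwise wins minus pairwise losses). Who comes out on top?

Pairwise results:
  Q vs T: Q wins 29–14.
  Q vs X: X wins 31–12.
  Q vs P: P wins 31–12.
  T vs X: T wins 23–20.
  T vs P: P wins 35–8.
  X vs P: P wins 31–12.
Copeland scores (wins − losses):
  Q: 1 − 2 = -1
  T: 1 − 2 = -1
  X: 1 − 2 = -1
  P: 3 − 0 = 3
P has the best Copeland score.

P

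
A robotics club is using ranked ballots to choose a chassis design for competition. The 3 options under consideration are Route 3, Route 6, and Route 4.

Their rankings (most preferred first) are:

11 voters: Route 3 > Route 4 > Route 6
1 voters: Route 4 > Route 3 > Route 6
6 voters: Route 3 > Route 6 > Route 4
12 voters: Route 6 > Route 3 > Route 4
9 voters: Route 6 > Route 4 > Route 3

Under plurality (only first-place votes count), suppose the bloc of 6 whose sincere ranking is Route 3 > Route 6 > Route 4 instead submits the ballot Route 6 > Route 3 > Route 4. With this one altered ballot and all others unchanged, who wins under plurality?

Route 6

First-place totals with the altered ballot: Route 3 11, Route 6 27, Route 4 1.
The winner is unchanged: still Route 6.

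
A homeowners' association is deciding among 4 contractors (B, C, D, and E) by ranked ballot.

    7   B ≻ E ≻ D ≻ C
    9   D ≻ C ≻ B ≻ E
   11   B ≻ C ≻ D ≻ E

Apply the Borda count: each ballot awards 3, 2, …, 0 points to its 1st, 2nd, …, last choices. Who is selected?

B

Borda scores:
  B: 7·3 + 9·1 + 11·3 = 63
  C: 7·0 + 9·2 + 11·2 = 40
  D: 7·1 + 9·3 + 11·1 = 45
  E: 7·2 + 9·0 + 11·0 = 14
B has the highest total.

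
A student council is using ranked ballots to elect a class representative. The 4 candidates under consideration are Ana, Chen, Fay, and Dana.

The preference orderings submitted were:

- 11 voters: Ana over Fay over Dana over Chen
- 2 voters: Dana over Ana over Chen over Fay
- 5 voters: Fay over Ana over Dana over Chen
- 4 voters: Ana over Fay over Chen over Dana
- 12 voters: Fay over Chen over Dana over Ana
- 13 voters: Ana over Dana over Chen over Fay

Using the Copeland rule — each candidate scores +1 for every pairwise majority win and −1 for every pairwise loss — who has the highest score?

Pairwise results:
  Ana vs Chen: Ana wins 35–12.
  Ana vs Fay: Ana wins 30–17.
  Ana vs Dana: Ana wins 33–14.
  Chen vs Fay: Fay wins 32–15.
  Chen vs Dana: Dana wins 31–16.
  Fay vs Dana: Fay wins 32–15.
Copeland scores (wins − losses):
  Ana: 3 − 0 = 3
  Chen: 0 − 3 = -3
  Fay: 2 − 1 = 1
  Dana: 1 − 2 = -1
Ana has the best Copeland score.

Ana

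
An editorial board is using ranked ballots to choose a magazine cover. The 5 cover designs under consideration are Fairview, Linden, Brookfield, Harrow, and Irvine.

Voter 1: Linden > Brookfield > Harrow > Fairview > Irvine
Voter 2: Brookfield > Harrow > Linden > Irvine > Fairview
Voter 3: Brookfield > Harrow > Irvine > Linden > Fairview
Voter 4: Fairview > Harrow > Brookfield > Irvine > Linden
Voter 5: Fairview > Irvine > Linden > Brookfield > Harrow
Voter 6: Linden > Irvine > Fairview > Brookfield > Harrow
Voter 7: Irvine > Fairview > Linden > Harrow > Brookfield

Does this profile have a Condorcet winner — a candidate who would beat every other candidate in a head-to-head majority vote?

No

Head-to-head results (7 voters total):
Fairview vs Linden: Linden wins 4–3.
Fairview vs Brookfield: Fairview wins 4–3.
Fairview vs Harrow: Fairview wins 4–3.
Fairview vs Irvine: Irvine wins 4–3.
Linden vs Brookfield: Linden wins 4–3.
Linden vs Harrow: Linden wins 4–3.
Linden vs Irvine: Irvine wins 4–3.
Brookfield vs Harrow: Brookfield wins 5–2.
Brookfield vs Irvine: Brookfield wins 4–3.
Harrow vs Irvine: Harrow wins 4–3.
No candidate beats all others: Fairview beats Brookfield beats Irvine beats Fairview, a majority cycle.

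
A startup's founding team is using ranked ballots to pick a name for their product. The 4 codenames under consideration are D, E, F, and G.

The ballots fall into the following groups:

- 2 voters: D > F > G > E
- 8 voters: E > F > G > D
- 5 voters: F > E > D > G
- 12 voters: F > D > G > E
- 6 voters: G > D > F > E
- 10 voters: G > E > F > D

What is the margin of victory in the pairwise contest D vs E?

Ballots ranking D above E: 2+12+6 = 20.
Ballots ranking E above D: 8+5+10 = 23.
E wins 23–20, a margin of 3.

3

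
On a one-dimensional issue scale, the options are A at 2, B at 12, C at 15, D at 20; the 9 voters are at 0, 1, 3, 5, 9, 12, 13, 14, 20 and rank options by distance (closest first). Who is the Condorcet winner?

With single-peaked preferences on a line, the Condorcet winner is the candidate closest to the median voter.
The median voter (position 9) is closest to B at 12.
Check: B vs D — voters closer to B: 8 of 9.

B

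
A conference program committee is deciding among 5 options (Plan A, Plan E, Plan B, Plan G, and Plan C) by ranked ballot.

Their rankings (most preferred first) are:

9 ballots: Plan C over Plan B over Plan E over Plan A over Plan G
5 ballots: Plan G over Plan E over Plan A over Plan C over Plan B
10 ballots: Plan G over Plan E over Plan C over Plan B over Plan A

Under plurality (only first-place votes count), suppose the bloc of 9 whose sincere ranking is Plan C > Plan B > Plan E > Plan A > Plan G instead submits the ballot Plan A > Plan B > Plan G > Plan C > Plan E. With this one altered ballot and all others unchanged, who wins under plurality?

Plan G

First-place totals with the altered ballot: Plan A 9, Plan E 0, Plan B 0, Plan G 15, Plan C 0.
The winner is unchanged: still Plan G.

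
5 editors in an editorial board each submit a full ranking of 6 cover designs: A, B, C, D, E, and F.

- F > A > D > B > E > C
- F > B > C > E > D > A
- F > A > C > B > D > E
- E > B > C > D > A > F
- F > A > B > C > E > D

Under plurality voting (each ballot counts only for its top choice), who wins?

First-place vote totals:
  A: 0
  B: 0
  C: 0
  D: 0
  E: 1
  F: 4
F has the most first-place votes.

F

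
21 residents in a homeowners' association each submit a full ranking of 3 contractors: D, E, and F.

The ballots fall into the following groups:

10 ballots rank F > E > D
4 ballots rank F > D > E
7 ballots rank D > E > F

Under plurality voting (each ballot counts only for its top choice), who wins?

First-place vote totals:
  D: 7
  E: 0
  F: 14
F has the most first-place votes.

F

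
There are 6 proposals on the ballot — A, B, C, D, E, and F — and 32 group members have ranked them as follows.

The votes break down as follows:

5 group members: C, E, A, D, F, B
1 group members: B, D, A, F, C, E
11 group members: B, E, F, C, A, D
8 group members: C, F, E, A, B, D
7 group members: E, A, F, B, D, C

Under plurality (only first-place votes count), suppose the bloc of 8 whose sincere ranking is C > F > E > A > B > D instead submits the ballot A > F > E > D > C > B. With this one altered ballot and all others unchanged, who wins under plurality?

B

First-place totals with the altered ballot: A 8, B 12, C 5, D 0, E 7, F 0.
The switch changes the winner from C to B.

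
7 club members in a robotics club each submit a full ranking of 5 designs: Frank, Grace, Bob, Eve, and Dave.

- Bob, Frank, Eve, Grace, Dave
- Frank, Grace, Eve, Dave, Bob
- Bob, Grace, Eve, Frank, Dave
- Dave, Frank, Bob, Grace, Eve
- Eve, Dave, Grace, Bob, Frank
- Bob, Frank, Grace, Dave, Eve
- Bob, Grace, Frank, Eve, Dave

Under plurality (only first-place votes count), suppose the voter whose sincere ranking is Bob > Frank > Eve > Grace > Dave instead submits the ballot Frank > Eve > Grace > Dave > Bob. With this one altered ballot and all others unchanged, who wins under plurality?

First-place totals with the altered ballot: Frank 2, Grace 0, Bob 3, Eve 1, Dave 1.
The winner is unchanged: still Bob.

Bob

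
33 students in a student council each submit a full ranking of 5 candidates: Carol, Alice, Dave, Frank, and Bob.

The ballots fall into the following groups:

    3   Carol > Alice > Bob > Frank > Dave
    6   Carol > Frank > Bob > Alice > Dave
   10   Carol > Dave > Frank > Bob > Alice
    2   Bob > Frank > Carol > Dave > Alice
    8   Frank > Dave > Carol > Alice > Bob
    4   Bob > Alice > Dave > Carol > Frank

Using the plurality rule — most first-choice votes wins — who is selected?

First-place vote totals:
  Carol: 19
  Alice: 0
  Dave: 0
  Frank: 8
  Bob: 6
Carol has the most first-place votes.

Carol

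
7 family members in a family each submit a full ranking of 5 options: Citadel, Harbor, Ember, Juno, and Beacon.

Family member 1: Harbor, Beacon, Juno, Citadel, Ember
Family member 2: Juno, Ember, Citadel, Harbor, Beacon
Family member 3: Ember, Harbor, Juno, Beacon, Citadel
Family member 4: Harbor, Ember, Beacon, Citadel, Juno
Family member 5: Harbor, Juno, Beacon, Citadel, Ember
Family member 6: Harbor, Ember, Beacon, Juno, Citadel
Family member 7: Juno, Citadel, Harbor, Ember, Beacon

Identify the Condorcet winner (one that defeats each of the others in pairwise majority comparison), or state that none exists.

Harbor

Head-to-head results (7 voters total):
Citadel vs Harbor: Harbor wins 5–2.
Citadel vs Ember: Ember wins 4–3.
Citadel vs Juno: Juno wins 6–1.
Citadel vs Beacon: Beacon wins 5–2.
Harbor vs Ember: Harbor wins 5–2.
Harbor vs Juno: Harbor wins 5–2.
Harbor vs Beacon: Harbor wins 7–0.
Ember vs Juno: Juno wins 4–3.
Ember vs Beacon: Ember wins 5–2.
Juno vs Beacon: Juno wins 4–3.
Harbor beats each rival — Citadel (5–2), Ember (5–2), Juno (5–2), Beacon (7–0) — so Harbor is the Condorcet winner.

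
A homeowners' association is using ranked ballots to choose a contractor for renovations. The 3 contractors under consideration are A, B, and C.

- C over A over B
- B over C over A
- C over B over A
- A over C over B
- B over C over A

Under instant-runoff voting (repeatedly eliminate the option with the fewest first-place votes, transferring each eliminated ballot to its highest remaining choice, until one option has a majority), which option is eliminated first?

A

Round 1: B 2, C 2, A 1. A has the fewest and is eliminated.
Round 2: C 3, B 2. C has a majority.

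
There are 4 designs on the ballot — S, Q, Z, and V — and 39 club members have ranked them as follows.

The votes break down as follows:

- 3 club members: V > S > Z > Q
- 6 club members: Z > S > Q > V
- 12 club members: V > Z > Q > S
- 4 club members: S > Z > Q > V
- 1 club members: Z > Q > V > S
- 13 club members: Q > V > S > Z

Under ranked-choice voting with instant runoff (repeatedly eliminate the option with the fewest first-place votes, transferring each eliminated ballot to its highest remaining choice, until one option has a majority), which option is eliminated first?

Round 1: V 15, Q 13, Z 7, S 4. S has the fewest and is eliminated.
Round 2: V 15, Q 13, Z 11. Z has the fewest and is eliminated.
Round 3: Q 24, V 15. Q has a majority.

S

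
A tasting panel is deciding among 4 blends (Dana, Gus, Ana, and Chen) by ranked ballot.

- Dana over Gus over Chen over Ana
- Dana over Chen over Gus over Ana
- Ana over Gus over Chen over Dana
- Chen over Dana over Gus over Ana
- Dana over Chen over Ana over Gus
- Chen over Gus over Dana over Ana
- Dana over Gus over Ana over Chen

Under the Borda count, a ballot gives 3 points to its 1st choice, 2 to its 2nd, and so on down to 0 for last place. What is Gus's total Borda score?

Borda scores:
  Dana: 3 + 3 + 0 + 2 + 3 + 1 + 3 = 15
  Gus: 2 + 1 + 2 + 1 + 0 + 2 + 2 = 10
  Ana: 0 + 0 + 3 + 0 + 1 + 0 + 1 = 5
  Chen: 1 + 2 + 1 + 3 + 2 + 3 + 0 = 12

10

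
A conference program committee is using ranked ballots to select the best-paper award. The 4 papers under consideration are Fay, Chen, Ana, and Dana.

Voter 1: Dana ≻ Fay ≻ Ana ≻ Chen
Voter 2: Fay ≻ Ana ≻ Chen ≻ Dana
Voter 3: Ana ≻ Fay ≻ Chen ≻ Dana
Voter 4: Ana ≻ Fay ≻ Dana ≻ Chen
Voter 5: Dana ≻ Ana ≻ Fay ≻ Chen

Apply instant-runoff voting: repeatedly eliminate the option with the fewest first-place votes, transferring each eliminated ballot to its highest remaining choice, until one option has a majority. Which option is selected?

Round 1: Ana 2, Dana 2, Fay 1, Chen 0. Chen has the fewest and is eliminated.
Round 2: Ana 2, Dana 2, Fay 1. Fay has the fewest and is eliminated.
Round 3: Ana 3, Dana 2. Ana has a majority.

Ana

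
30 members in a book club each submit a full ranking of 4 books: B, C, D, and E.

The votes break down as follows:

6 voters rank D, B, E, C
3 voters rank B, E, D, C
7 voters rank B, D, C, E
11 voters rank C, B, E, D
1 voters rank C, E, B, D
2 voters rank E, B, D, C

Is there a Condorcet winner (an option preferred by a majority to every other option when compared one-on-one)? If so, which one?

Head-to-head results (30 voters total):
B vs C: B wins 18–12.
B vs D: B wins 24–6.
B vs E: B wins 27–3.
C vs D: D wins 18–12.
C vs E: C wins 19–11.
D vs E: E wins 17–13.
B beats each rival — C (18–12), D (24–6), E (27–3) — so B is the Condorcet winner.

B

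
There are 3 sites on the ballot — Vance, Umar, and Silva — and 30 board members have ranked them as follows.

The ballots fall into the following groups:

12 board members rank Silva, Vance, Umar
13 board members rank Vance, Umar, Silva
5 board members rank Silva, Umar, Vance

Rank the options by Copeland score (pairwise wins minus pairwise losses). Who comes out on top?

Silva

Pairwise results:
  Vance vs Umar: Vance wins 25–5.
  Vance vs Silva: Silva wins 17–13.
  Umar vs Silva: Silva wins 17–13.
Copeland scores (wins − losses):
  Vance: 1 − 1 = 0
  Umar: 0 − 2 = -2
  Silva: 2 − 0 = 2
Silva has the best Copeland score.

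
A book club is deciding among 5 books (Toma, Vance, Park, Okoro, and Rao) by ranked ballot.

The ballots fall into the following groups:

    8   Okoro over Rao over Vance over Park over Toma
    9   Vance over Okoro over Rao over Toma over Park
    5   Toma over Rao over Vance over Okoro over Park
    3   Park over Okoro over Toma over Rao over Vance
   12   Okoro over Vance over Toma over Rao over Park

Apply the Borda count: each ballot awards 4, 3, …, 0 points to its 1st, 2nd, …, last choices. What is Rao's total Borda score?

Borda scores:
  Toma: 8·0 + 9·1 + 5·4 + 3·2 + 12·2 = 59
  Vance: 8·2 + 9·4 + 5·2 + 3·0 + 12·3 = 98
  Park: 8·1 + 9·0 + 5·0 + 3·4 + 12·0 = 20
  Okoro: 8·4 + 9·3 + 5·1 + 3·3 + 12·4 = 121
  Rao: 8·3 + 9·2 + 5·3 + 3·1 + 12·1 = 72

72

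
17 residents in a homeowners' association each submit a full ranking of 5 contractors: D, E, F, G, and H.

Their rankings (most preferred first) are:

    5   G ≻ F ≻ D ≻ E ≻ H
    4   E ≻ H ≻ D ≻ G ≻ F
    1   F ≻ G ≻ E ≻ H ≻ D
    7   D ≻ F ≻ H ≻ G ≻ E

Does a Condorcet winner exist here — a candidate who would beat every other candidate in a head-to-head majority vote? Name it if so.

D

Head-to-head results (17 voters total):
D vs E: D wins 12–5.
D vs F: D wins 11–6.
D vs G: D wins 11–6.
D vs H: D wins 12–5.
E vs F: F wins 13–4.
E vs G: G wins 13–4.
E vs H: E wins 10–7.
F vs G: G wins 9–8.
F vs H: F wins 13–4.
G vs H: H wins 11–6.
D beats each rival — E (12–5), F (11–6), G (11–6), H (12–5) — so D is the Condorcet winner.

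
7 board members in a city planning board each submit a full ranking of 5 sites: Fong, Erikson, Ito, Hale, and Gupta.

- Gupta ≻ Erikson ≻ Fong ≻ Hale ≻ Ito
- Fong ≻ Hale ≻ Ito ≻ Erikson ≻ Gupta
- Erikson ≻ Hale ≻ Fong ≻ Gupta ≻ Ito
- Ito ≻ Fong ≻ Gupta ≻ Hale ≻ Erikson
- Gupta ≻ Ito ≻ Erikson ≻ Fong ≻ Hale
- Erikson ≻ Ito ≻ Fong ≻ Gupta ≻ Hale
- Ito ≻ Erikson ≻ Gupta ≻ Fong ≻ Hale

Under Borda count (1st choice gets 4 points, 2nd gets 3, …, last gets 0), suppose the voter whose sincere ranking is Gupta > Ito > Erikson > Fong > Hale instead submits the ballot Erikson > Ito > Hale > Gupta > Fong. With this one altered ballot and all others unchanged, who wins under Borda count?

Erikson

Borda totals with the altered ballot: Fong 14, Erikson 19, Ito 16, Hale 10, Gupta 11.
The winner is unchanged: still Erikson.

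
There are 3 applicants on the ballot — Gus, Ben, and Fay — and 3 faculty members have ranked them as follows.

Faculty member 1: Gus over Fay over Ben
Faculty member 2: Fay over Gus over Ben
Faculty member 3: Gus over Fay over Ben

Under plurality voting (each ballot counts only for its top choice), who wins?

Gus

First-place vote totals:
  Gus: 2
  Ben: 0
  Fay: 1
Gus has the most first-place votes.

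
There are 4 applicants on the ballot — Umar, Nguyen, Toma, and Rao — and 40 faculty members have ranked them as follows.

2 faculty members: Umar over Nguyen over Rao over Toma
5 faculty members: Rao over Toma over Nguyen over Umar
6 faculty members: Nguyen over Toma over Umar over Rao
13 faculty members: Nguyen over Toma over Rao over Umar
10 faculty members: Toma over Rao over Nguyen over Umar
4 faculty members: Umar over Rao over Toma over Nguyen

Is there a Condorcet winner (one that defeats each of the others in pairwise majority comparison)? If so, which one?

Head-to-head results (40 voters total):
Umar vs Nguyen: Nguyen wins 34–6.
Umar vs Toma: Toma wins 34–6.
Umar vs Rao: Rao wins 28–12.
Nguyen vs Toma: Nguyen wins 21–19.
Nguyen vs Rao: Nguyen wins 21–19.
Toma vs Rao: Toma wins 29–11.
Nguyen beats each rival — Umar (34–6), Toma (21–19), Rao (21–19) — so Nguyen is the Condorcet winner.

Nguyen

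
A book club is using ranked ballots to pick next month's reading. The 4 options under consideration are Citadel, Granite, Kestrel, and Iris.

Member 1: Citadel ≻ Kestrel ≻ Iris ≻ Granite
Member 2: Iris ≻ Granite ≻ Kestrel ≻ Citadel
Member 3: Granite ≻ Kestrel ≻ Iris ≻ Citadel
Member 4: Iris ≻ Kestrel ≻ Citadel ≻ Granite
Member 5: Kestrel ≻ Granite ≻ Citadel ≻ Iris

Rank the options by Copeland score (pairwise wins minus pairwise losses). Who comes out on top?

Pairwise results:
  Citadel vs Granite: Granite wins 3–2.
  Citadel vs Kestrel: Kestrel wins 4–1.
  Citadel vs Iris: Iris wins 3–2.
  Granite vs Kestrel: Kestrel wins 3–2.
  Granite vs Iris: Iris wins 3–2.
  Kestrel vs Iris: Kestrel wins 3–2.
Copeland scores (wins − losses):
  Citadel: 0 − 3 = -3
  Granite: 1 − 2 = -1
  Kestrel: 3 − 0 = 3
  Iris: 2 − 1 = 1
Kestrel has the best Copeland score.

Kestrel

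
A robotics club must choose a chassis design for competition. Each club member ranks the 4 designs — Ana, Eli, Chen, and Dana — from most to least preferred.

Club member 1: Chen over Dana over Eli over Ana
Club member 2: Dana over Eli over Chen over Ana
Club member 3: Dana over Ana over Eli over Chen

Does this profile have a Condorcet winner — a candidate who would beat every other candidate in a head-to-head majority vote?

Head-to-head results (3 voters total):
Ana vs Eli: Eli wins 2–1.
Ana vs Chen: Chen wins 2–1.
Ana vs Dana: Dana wins 3–0.
Eli vs Chen: Eli wins 2–1.
Eli vs Dana: Dana wins 3–0.
Chen vs Dana: Dana wins 2–1.
Dana beats each rival — Ana (3–0), Eli (3–0), Chen (2–1) — so Dana is the Condorcet winner.

Yes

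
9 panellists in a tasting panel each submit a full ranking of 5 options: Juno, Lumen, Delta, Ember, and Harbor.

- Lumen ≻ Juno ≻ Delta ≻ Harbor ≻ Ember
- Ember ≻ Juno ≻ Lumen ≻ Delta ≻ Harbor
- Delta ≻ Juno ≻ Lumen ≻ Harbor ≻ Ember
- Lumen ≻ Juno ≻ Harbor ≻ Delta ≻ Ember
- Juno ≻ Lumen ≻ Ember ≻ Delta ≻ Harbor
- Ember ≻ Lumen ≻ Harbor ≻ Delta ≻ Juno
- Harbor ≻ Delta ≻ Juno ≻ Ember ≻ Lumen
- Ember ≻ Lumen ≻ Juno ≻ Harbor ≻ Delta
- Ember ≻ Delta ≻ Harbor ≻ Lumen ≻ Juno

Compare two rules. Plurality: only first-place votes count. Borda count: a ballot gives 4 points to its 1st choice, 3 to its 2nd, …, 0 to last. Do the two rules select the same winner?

No

Plurality first-place counts: Juno 1, Lumen 2, Delta 1, Ember 4, Harbor 1 → Ember.
Borda totals: Juno 20, Lumen 22, Delta 16, Ember 19, Harbor 13 → Lumen.
The two rules disagree: plurality picks Ember, Borda picks Lumen.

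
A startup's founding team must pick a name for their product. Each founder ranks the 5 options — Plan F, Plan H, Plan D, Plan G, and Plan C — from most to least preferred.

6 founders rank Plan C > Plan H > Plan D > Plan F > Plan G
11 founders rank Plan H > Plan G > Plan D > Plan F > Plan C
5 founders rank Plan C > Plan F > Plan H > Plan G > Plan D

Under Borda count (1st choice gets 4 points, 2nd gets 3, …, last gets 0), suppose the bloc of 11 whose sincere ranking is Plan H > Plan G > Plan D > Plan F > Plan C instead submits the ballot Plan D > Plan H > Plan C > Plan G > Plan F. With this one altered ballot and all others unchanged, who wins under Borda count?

Borda totals with the altered ballot: Plan F 21, Plan H 61, Plan D 56, Plan G 16, Plan C 66.
The switch changes the winner from Plan H to Plan C.

Plan C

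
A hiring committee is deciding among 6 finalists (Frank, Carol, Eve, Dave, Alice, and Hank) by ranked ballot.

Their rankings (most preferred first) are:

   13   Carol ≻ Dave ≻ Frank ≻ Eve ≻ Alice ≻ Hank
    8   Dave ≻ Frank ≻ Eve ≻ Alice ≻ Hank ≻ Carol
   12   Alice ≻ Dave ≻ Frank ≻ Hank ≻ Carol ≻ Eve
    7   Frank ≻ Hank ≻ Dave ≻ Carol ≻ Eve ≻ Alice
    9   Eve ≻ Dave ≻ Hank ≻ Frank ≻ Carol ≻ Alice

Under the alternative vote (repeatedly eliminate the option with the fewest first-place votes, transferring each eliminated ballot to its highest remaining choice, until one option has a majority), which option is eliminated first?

Round 1: Carol 13, Alice 12, Eve 9, Dave 8, Frank 7, Hank 0. Hank has the fewest and is eliminated.
Round 2: Carol 13, Alice 12, Eve 9, Dave 8, Frank 7. Frank has the fewest and is eliminated.
Round 3: Dave 15, Carol 13, Alice 12, Eve 9. Eve has the fewest and is eliminated.
Round 4: Dave 24, Carol 13, Alice 12. Alice has the fewest and is eliminated.
Round 5: Dave 36, Carol 13. Dave has a majority.

Hank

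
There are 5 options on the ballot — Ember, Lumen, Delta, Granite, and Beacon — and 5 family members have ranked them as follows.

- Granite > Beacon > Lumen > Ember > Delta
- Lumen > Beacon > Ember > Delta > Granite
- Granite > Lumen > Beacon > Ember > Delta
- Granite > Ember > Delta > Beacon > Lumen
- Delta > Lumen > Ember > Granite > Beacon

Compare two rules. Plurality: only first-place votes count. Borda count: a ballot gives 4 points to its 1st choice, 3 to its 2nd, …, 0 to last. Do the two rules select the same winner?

Yes

Plurality first-place counts: Ember 0, Lumen 1, Delta 1, Granite 3, Beacon 0 → Granite.
Borda totals: Ember 9, Lumen 12, Delta 7, Granite 13, Beacon 9 → Granite.
The two rules agree on Granite.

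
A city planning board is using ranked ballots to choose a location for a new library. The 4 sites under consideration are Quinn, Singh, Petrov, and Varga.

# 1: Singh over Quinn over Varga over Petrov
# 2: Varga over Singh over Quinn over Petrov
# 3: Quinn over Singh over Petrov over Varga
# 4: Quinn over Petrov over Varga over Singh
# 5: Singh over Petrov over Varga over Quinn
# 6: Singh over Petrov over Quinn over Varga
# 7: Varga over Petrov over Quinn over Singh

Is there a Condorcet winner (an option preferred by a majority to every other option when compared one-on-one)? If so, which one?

Singh

Head-to-head results (7 voters total):
Quinn vs Singh: Singh wins 4–3.
Quinn vs Petrov: Quinn wins 4–3.
Quinn vs Varga: Quinn wins 4–3.
Singh vs Petrov: Singh wins 5–2.
Singh vs Varga: Singh wins 4–3.
Petrov vs Varga: Petrov wins 4–3.
Singh beats each rival — Quinn (4–3), Petrov (5–2), Varga (4–3) — so Singh is the Condorcet winner.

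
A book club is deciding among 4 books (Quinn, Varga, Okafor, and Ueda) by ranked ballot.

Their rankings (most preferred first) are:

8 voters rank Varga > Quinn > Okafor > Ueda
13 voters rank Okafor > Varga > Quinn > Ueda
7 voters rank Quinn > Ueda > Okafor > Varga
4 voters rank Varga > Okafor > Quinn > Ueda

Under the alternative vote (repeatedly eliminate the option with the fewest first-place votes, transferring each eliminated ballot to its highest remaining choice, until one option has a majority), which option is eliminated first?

Round 1: Okafor 13, Varga 12, Quinn 7, Ueda 0. Ueda has the fewest and is eliminated.
Round 2: Okafor 13, Varga 12, Quinn 7. Quinn has the fewest and is eliminated.
Round 3: Okafor 20, Varga 12. Okafor has a majority.

Ueda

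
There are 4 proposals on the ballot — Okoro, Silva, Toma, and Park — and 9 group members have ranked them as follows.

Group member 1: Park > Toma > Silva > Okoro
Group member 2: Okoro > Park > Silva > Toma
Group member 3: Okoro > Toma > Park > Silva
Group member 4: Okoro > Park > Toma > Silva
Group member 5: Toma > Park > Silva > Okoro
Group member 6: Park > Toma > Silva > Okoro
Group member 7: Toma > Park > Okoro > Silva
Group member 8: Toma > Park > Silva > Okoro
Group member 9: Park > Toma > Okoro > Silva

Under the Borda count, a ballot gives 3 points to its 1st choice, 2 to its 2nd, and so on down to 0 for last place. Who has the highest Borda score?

Borda scores:
  Okoro: 0 + 3 + 3 + 3 + 0 + 0 + 1 + 0 + 1 = 11
  Silva: 1 + 1 + 0 + 0 + 1 + 1 + 0 + 1 + 0 = 5
  Toma: 2 + 0 + 2 + 1 + 3 + 2 + 3 + 3 + 2 = 18
  Park: 3 + 2 + 1 + 2 + 2 + 3 + 2 + 2 + 3 = 20
Park has the highest total.

Park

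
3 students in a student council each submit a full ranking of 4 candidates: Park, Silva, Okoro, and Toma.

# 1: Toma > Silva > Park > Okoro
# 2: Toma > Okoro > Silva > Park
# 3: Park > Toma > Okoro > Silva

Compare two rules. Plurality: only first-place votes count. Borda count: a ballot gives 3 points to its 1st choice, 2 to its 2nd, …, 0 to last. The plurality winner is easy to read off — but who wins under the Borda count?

Plurality first-place counts: Park 1, Silva 0, Okoro 0, Toma 2 → Toma.
Borda totals: Park 4, Silva 3, Okoro 3, Toma 8 → Toma.

Toma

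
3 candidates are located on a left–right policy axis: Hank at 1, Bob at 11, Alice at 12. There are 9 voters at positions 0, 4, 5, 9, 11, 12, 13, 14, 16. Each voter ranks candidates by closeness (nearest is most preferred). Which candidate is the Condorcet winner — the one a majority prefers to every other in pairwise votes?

With single-peaked preferences on a line, the Condorcet winner is the candidate closest to the median voter.
The median voter (position 11) is closest to Bob at 11.
Check: Bob vs Alice — voters closer to Bob: 5 of 9.

Bob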